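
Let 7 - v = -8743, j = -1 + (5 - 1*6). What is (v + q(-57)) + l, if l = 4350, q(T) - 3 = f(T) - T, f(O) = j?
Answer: 13158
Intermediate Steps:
j = -2 (j = -1 + (5 - 6) = -1 - 1 = -2)
f(O) = -2
q(T) = 1 - T (q(T) = 3 + (-2 - T) = 1 - T)
v = 8750 (v = 7 - 1*(-8743) = 7 + 8743 = 8750)
(v + q(-57)) + l = (8750 + (1 - 1*(-57))) + 4350 = (8750 + (1 + 57)) + 4350 = (8750 + 58) + 4350 = 8808 + 4350 = 13158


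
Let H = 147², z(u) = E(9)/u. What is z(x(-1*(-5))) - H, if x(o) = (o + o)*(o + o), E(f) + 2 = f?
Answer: -2160893/100 ≈ -21609.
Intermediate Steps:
E(f) = -2 + f
x(o) = 4*o² (x(o) = (2*o)*(2*o) = 4*o²)
z(u) = 7/u (z(u) = (-2 + 9)/u = 7/u)
H = 21609
z(x(-1*(-5))) - H = 7/((4*(-1*(-5))²)) - 1*21609 = 7/((4*5²)) - 21609 = 7/((4*25)) - 21609 = 7/100 - 21609 = -2160893/100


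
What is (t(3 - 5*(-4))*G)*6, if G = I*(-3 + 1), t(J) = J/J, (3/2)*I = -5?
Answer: 40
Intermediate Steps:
I = -10/3 (I = (⅔)*(-5) = -10/3 ≈ -3.3333)
t(J) = 1
G = 20/3 (G = -10*(-3 + 1)/3 = -10/3*(-2) = 20/3 ≈ 6.6667)
(t(3 - 5*(-4))*G)*6 = (1*(20/3))*6 = (20/3)*6 = 40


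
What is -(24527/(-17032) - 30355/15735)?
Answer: 180587741/53599704 ≈ 3.3692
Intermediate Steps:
-(24527/(-17032) - 30355/15735) = -(24527*(-1/17032) - 30355*1/15735) = -(-24527/17032 - 6071/3147) = -1*(-180587741/53599704) = 180587741/53599704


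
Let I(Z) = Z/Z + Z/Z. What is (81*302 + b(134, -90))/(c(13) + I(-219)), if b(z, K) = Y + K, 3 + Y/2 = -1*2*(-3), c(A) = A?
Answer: 8126/5 ≈ 1625.2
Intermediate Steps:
Y = 6 (Y = -6 + 2*(-1*2*(-3)) = -6 + 2*(-2*(-3)) = -6 + 2*6 = -6 + 12 = 6)
I(Z) = 2 (I(Z) = 1 + 1 = 2)
b(z, K) = 6 + K
(81*302 + b(134, -90))/(c(13) + I(-219)) = (81*302 + (6 - 90))/(13 + 2) = (24462 - 84)/15 = 24378*(1/15) = 8126/5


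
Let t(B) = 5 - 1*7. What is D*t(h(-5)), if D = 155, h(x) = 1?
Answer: -310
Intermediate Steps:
t(B) = -2 (t(B) = 5 - 7 = -2)
D*t(h(-5)) = 155*(-2) = -310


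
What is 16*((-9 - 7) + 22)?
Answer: 96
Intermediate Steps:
16*((-9 - 7) + 22) = 16*(-16 + 22) = 16*6 = 96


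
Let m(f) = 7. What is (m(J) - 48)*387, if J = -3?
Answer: -15867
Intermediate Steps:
(m(J) - 48)*387 = (7 - 48)*387 = -41*387 = -15867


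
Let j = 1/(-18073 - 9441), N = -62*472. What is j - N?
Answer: 805169695/27514 ≈ 29264.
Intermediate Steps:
N = -29264
j = -1/27514 (j = 1/(-27514) = -1/27514 ≈ -3.6345e-5)
j - N = -1/27514 - 1*(-29264) = -1/27514 + 29264 = 805169695/27514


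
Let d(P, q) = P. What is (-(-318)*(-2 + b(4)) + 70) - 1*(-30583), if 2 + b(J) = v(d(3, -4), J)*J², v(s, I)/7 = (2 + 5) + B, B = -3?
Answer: 171845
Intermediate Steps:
v(s, I) = 28 (v(s, I) = 7*((2 + 5) - 3) = 7*(7 - 3) = 7*4 = 28)
b(J) = -2 + 28*J²
(-(-318)*(-2 + b(4)) + 70) - 1*(-30583) = (-(-318)*(-2 + (-2 + 28*4²)) + 70) - 1*(-30583) = (-(-318)*(-2 + (-2 + 28*16)) + 70) + 30583 = (-(-318)*(-2 + (-2 + 448)) + 70) + 30583 = (-(-318)*(-2 + 446) + 70) + 30583 = (-(-318)*444 + 70) + 30583 = (-106*(-1332) + 70) + 30583 = (141192 + 70) + 30583 = 141262 + 30583 = 171845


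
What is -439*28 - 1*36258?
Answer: -48550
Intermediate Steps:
-439*28 - 1*36258 = -12292 - 36258 = -48550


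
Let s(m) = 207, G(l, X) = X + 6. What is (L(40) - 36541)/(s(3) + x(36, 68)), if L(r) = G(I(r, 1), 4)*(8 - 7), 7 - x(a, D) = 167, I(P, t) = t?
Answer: -36531/47 ≈ -777.25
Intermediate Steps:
x(a, D) = -160 (x(a, D) = 7 - 1*167 = 7 - 167 = -160)
G(l, X) = 6 + X
L(r) = 10 (L(r) = (6 + 4)*(8 - 7) = 10*1 = 10)
(L(40) - 36541)/(s(3) + x(36, 68)) = (10 - 36541)/(207 - 160) = -36531/47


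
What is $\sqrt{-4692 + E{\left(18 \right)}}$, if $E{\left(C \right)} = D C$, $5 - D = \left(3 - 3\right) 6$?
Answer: $i \sqrt{4602} \approx 67.838 i$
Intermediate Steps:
$D = 5$ ($D = 5 - \left(3 - 3\right) 6 = 5 - 0 \cdot 6 = 5 - 0 = 5 + 0 = 5$)
$E{\left(C \right)} = 5 C$
$\sqrt{-4692 + E{\left(18 \right)}} = \sqrt{-4692 + 5 \cdot 18} = \sqrt{-4692 + 90} = \sqrt{-4602} = i \sqrt{4602}$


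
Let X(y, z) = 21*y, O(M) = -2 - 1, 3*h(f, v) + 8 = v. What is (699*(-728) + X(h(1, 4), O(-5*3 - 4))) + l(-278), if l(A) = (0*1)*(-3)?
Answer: -508900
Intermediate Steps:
h(f, v) = -8/3 + v/3
l(A) = 0 (l(A) = 0*(-3) = 0)
O(M) = -3
(699*(-728) + X(h(1, 4), O(-5*3 - 4))) + l(-278) = (699*(-728) + 21*(-8/3 + (⅓)*4)) + 0 = (-508872 + 21*(-8/3 + 4/3)) + 0 = (-508872 + 21*(-4/3)) + 0 = (-508872 - 28) + 0 = -508900 + 0 = -508900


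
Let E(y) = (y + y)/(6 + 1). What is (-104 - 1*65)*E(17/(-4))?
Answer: 2873/14 ≈ 205.21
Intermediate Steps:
E(y) = 2*y/7 (E(y) = (2*y)/7 = (2*y)*(1/7) = 2*y/7)
(-104 - 1*65)*E(17/(-4)) = (-104 - 1*65)*(2*(17/(-4))/7) = (-104 - 65)*(2*(17*(-1/4))/7) = -338*(-17)/(7*4) = -169*(-17/14) = 2873/14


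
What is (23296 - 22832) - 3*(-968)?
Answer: 3368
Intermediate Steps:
(23296 - 22832) - 3*(-968) = 464 + 2904 = 3368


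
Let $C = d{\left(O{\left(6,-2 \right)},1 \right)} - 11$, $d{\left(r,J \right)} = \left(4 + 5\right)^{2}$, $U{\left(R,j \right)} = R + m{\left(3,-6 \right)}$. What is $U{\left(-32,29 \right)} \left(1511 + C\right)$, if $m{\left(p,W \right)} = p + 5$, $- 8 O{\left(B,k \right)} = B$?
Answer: $-37944$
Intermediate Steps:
$O{\left(B,k \right)} = - \frac{B}{8}$
$m{\left(p,W \right)} = 5 + p$
$U{\left(R,j \right)} = 8 + R$ ($U{\left(R,j \right)} = R + \left(5 + 3\right) = R + 8 = 8 + R$)
$d{\left(r,J \right)} = 81$ ($d{\left(r,J \right)} = 9^{2} = 81$)
$C = 70$ ($C = 81 - 11 = 70$)
$U{\left(-32,29 \right)} \left(1511 + C\right) = \left(8 - 32\right) \left(1511 + 70\right) = \left(-24\right) 1581 = -37944$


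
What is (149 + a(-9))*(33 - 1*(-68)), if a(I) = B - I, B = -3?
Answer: 15655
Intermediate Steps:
a(I) = -3 - I
(149 + a(-9))*(33 - 1*(-68)) = (149 + (-3 - 1*(-9)))*(33 - 1*(-68)) = (149 + (-3 + 9))*(33 + 68) = (149 + 6)*101 = 155*101 = 15655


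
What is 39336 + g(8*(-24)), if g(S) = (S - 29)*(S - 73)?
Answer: 97901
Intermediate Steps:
g(S) = (-73 + S)*(-29 + S) (g(S) = (-29 + S)*(-73 + S) = (-73 + S)*(-29 + S))
39336 + g(8*(-24)) = 39336 + (2117 + (8*(-24))**2 - 816*(-24)) = 39336 + (2117 + (-192)**2 - 102*(-192)) = 39336 + (2117 + 36864 + 19584) = 39336 + 58565 = 97901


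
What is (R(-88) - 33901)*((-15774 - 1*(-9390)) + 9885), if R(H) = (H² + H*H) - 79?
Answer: -64740492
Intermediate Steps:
R(H) = -79 + 2*H² (R(H) = (H² + H²) - 79 = 2*H² - 79 = -79 + 2*H²)
(R(-88) - 33901)*((-15774 - 1*(-9390)) + 9885) = ((-79 + 2*(-88)²) - 33901)*((-15774 - 1*(-9390)) + 9885) = ((-79 + 2*7744) - 33901)*((-15774 + 9390) + 9885) = ((-79 + 15488) - 33901)*(-6384 + 9885) = (15409 - 33901)*3501 = -18492*3501 = -64740492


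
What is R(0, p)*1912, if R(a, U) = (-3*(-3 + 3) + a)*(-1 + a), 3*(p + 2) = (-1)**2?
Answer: 0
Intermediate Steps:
p = -5/3 (p = -2 + (1/3)*(-1)**2 = -2 + (1/3)*1 = -2 + 1/3 = -5/3 ≈ -1.6667)
R(a, U) = a*(-1 + a) (R(a, U) = (-3*0 + a)*(-1 + a) = (0 + a)*(-1 + a) = a*(-1 + a))
R(0, p)*1912 = (0*(-1 + 0))*1912 = (0*(-1))*1912 = 0*1912 = 0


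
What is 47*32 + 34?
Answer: 1538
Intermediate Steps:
47*32 + 34 = 1504 + 34 = 1538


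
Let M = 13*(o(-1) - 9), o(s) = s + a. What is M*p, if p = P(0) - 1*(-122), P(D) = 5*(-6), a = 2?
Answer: -9568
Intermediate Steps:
o(s) = 2 + s (o(s) = s + 2 = 2 + s)
P(D) = -30
p = 92 (p = -30 - 1*(-122) = -30 + 122 = 92)
M = -104 (M = 13*((2 - 1) - 9) = 13*(1 - 9) = 13*(-8) = -104)
M*p = -104*92 = -9568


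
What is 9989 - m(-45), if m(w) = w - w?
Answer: 9989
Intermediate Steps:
m(w) = 0
9989 - m(-45) = 9989 - 1*0 = 9989 + 0 = 9989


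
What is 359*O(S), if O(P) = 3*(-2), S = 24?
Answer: -2154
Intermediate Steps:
O(P) = -6
359*O(S) = 359*(-6) = -2154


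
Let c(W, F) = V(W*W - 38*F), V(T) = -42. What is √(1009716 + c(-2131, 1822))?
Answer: 3*√112186 ≈ 1004.8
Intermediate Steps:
c(W, F) = -42
√(1009716 + c(-2131, 1822)) = √(1009716 - 42) = √1009674 = 3*√112186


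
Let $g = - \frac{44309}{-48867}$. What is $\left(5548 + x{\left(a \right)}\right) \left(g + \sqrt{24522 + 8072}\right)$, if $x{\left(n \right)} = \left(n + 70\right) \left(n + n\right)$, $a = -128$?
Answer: $\frac{903726364}{48867} + 20396 \sqrt{32594} \approx 3.7007 \cdot 10^{6}$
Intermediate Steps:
$x{\left(n \right)} = 2 n \left(70 + n\right)$ ($x{\left(n \right)} = \left(70 + n\right) 2 n = 2 n \left(70 + n\right)$)
$g = \frac{44309}{48867}$ ($g = \left(-44309\right) \left(- \frac{1}{48867}\right) = \frac{44309}{48867} \approx 0.90673$)
$\left(5548 + x{\left(a \right)}\right) \left(g + \sqrt{24522 + 8072}\right) = \left(5548 + 2 \left(-128\right) \left(70 - 128\right)\right) \left(\frac{44309}{48867} + \sqrt{24522 + 8072}\right) = \left(5548 + 2 \left(-128\right) \left(-58\right)\right) \left(\frac{44309}{48867} + \sqrt{32594}\right) = \left(5548 + 14848\right) \left(\frac{44309}{48867} + \sqrt{32594}\right) = 20396 \left(\frac{44309}{48867} + \sqrt{32594}\right) = \frac{903726364}{48867} + 20396 \sqrt{32594}$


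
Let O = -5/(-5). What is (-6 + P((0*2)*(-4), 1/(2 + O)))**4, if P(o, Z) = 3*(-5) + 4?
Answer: 83521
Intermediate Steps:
O = 1 (O = -5*(-1/5) = 1)
P(o, Z) = -11 (P(o, Z) = -15 + 4 = -11)
(-6 + P((0*2)*(-4), 1/(2 + O)))**4 = (-6 - 11)**4 = (-17)**4 = 83521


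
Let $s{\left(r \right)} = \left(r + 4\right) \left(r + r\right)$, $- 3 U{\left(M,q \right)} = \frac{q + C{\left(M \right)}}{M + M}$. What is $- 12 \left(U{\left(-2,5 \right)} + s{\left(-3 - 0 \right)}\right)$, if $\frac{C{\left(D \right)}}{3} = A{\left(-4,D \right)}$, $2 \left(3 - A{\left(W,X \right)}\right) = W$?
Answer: $52$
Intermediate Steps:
$A{\left(W,X \right)} = 3 - \frac{W}{2}$
$C{\left(D \right)} = 15$ ($C{\left(D \right)} = 3 \left(3 - -2\right) = 3 \left(3 + 2\right) = 3 \cdot 5 = 15$)
$U{\left(M,q \right)} = - \frac{15 + q}{6 M}$ ($U{\left(M,q \right)} = - \frac{\left(q + 15\right) \frac{1}{M + M}}{3} = - \frac{\left(15 + q\right) \frac{1}{2 M}}{3} = - \frac{\frac{1}{2} \frac{1}{M} \left(15 + q\right)}{3} = - \frac{15 + q}{6 M}$)
$s{\left(r \right)} = 2 r \left(4 + r\right)$ ($s{\left(r \right)} = \left(4 + r\right) 2 r = 2 r \left(4 + r\right)$)
$- 12 \left(U{\left(-2,5 \right)} + s{\left(-3 - 0 \right)}\right) = - 12 \left(\frac{-15 - 5}{6 \left(-2\right)} + 2 \left(-3 - 0\right) \left(4 - 3\right)\right) = - 12 \left(\frac{1}{6} \left(- \frac{1}{2}\right) \left(-15 - 5\right) + 2 \left(-3 + 0\right) \left(4 + \left(-3 + 0\right)\right)\right) = - 12 \left(\frac{1}{6} \left(- \frac{1}{2}\right) \left(-20\right) + 2 \left(-3\right) \left(4 - 3\right)\right) = - 12 \left(\frac{5}{3} + 2 \left(-3\right) 1\right) = - 12 \left(\frac{5}{3} - 6\right) = \left(-12\right) \left(- \frac{13}{3}\right) = 52$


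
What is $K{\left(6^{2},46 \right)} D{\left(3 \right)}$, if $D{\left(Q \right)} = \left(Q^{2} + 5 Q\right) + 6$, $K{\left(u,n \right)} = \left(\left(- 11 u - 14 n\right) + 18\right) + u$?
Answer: $-29580$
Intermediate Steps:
$K{\left(u,n \right)} = 18 - 14 n - 10 u$ ($K{\left(u,n \right)} = \left(\left(- 14 n - 11 u\right) + 18\right) + u = \left(18 - 14 n - 11 u\right) + u = 18 - 14 n - 10 u$)
$D{\left(Q \right)} = 6 + Q^{2} + 5 Q$
$K{\left(6^{2},46 \right)} D{\left(3 \right)} = \left(18 - 644 - 10 \cdot 6^{2}\right) \left(6 + 3^{2} + 5 \cdot 3\right) = \left(18 - 644 - 360\right) \left(6 + 9 + 15\right) = \left(18 - 644 - 360\right) 30 = \left(-986\right) 30 = -29580$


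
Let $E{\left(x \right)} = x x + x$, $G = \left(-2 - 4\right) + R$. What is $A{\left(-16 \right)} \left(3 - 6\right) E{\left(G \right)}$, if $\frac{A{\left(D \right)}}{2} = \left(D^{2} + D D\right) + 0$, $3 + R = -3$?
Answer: $-405504$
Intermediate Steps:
$R = -6$ ($R = -3 - 3 = -6$)
$G = -12$ ($G = \left(-2 - 4\right) - 6 = -6 - 6 = -12$)
$E{\left(x \right)} = x + x^{2}$ ($E{\left(x \right)} = x^{2} + x = x + x^{2}$)
$A{\left(D \right)} = 4 D^{2}$ ($A{\left(D \right)} = 2 \left(\left(D^{2} + D D\right) + 0\right) = 2 \left(\left(D^{2} + D^{2}\right) + 0\right) = 2 \left(2 D^{2} + 0\right) = 2 \cdot 2 D^{2} = 4 D^{2}$)
$A{\left(-16 \right)} \left(3 - 6\right) E{\left(G \right)} = 4 \left(-16\right)^{2} \left(3 - 6\right) \left(- 12 \left(1 - 12\right)\right) = 4 \cdot 256 \left(- 3 \left(\left(-12\right) \left(-11\right)\right)\right) = 1024 \left(\left(-3\right) 132\right) = 1024 \left(-396\right) = -405504$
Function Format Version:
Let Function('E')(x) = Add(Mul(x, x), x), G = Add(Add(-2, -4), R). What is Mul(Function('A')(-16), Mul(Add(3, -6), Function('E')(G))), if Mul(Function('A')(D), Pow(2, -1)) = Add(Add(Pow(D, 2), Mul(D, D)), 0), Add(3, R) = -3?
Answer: -405504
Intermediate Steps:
R = -6 (R = Add(-3, -3) = -6)
G = -12 (G = Add(Add(-2, -4), -6) = Add(-6, -6) = -12)
Function('E')(x) = Add(x, Pow(x, 2)) (Function('E')(x) = Add(Pow(x, 2), x) = Add(x, Pow(x, 2)))
Function('A')(D) = Mul(4, Pow(D, 2)) (Function('A')(D) = Mul(2, Add(Add(Pow(D, 2), Mul(D, D)), 0)) = Mul(2, Add(Add(Pow(D, 2), Pow(D, 2)), 0)) = Mul(2, Add(Mul(2, Pow(D, 2)), 0)) = Mul(2, Mul(2, Pow(D, 2))) = Mul(4, Pow(D, 2)))
Mul(Function('A')(-16), Mul(Add(3, -6), Function('E')(G))) = Mul(Mul(4, Pow(-16, 2)), Mul(Add(3, -6), Mul(-12, Add(1, -12)))) = Mul(Mul(4, 256), Mul(-3, Mul(-12, -11))) = Mul(1024, Mul(-3, 132)) = Mul(1024, -396) = -405504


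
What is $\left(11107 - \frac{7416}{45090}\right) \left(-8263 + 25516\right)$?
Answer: $\frac{160007904873}{835} \approx 1.9163 \cdot 10^{8}$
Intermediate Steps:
$\left(11107 - \frac{7416}{45090}\right) \left(-8263 + 25516\right) = \left(11107 - \frac{412}{2505}\right) 17253 = \frac{27822623}{2505} \cdot 17253 = \frac{160007904873}{835}$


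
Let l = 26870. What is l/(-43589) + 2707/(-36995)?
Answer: -158864439/230367865 ≈ -0.68961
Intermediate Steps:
l/(-43589) + 2707/(-36995) = 26870/(-43589) + 2707/(-36995) = 26870*(-1/43589) + 2707*(-1/36995) = -26870/43589 - 2707/36995 = -158864439/230367865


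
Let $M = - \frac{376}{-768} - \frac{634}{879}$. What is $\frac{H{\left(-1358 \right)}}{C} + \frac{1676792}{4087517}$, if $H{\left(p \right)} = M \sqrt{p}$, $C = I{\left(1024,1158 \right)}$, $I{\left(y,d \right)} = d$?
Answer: $\frac{1676792}{4087517} - \frac{6517 i \sqrt{1358}}{32572224} \approx 0.41022 - 0.0073731 i$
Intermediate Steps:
$C = 1158$
$M = - \frac{6517}{28128}$ ($M = \left(-376\right) \left(- \frac{1}{768}\right) - \frac{634}{879} = \frac{47}{96} - \frac{634}{879} = - \frac{6517}{28128} \approx -0.23169$)
$H{\left(p \right)} = - \frac{6517 \sqrt{p}}{28128}$
$\frac{H{\left(-1358 \right)}}{C} + \frac{1676792}{4087517} = \frac{\left(- \frac{6517}{28128}\right) \sqrt{-1358}}{1158} + \frac{1676792}{4087517} = - \frac{6517 i \sqrt{1358}}{28128} \cdot \frac{1}{1158} + 1676792 \cdot \frac{1}{4087517} = - \frac{6517 i \sqrt{1358}}{28128} \cdot \frac{1}{1158} + \frac{1676792}{4087517} = - \frac{6517 i \sqrt{1358}}{32572224} + \frac{1676792}{4087517} = \frac{1676792}{4087517} - \frac{6517 i \sqrt{1358}}{32572224}$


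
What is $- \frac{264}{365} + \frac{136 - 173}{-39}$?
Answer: $\frac{3209}{14235} \approx 0.22543$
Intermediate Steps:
$- \frac{264}{365} + \frac{136 - 173}{-39} = \left(-264\right) \frac{1}{365} + \left(136 - 173\right) \left(- \frac{1}{39}\right) = - \frac{264}{365} - - \frac{37}{39} = - \frac{264}{365} + \frac{37}{39} = \frac{3209}{14235}$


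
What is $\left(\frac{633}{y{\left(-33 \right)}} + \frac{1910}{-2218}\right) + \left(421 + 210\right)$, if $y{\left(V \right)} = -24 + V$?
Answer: $\frac{13043657}{21071} \approx 619.03$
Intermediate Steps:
$\left(\frac{633}{y{\left(-33 \right)}} + \frac{1910}{-2218}\right) + \left(421 + 210\right) = \left(\frac{633}{-24 - 33} + \frac{1910}{-2218}\right) + \left(421 + 210\right) = \left(\frac{633}{-57} + 1910 \left(- \frac{1}{2218}\right)\right) + 631 = \left(633 \left(- \frac{1}{57}\right) - \frac{955}{1109}\right) + 631 = \left(- \frac{211}{19} - \frac{955}{1109}\right) + 631 = - \frac{252144}{21071} + 631 = \frac{13043657}{21071}$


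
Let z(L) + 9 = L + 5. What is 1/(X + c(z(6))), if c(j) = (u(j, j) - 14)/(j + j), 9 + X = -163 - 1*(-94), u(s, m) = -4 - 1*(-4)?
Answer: -2/163 ≈ -0.012270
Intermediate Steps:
z(L) = -4 + L (z(L) = -9 + (L + 5) = -9 + (5 + L) = -4 + L)
u(s, m) = 0 (u(s, m) = -4 + 4 = 0)
X = -78 (X = -9 + (-163 - 1*(-94)) = -9 + (-163 + 94) = -9 - 69 = -78)
c(j) = -7/j (c(j) = (0 - 14)/(j + j) = -14*1/(2*j) = -7/j)
1/(X + c(z(6))) = 1/(-78 - 7/(-4 + 6)) = 1/(-78 - 7/2) = 1/(-163/2) = -2/163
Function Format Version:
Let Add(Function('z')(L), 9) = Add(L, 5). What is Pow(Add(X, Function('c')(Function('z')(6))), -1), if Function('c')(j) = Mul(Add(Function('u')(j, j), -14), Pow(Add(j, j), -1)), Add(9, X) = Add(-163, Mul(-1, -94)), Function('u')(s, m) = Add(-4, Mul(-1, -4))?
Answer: Rational(-2, 163) ≈ -0.012270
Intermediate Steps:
Function('z')(L) = Add(-4, L) (Function('z')(L) = Add(-9, Add(L, 5)) = Add(-9, Add(5, L)) = Add(-4, L))
Function('u')(s, m) = 0 (Function('u')(s, m) = Add(-4, 4) = 0)
X = -78 (X = Add(-9, Add(-163, Mul(-1, -94))) = Add(-9, Add(-163, 94)) = Add(-9, -69) = -78)
Function('c')(j) = Mul(-7, Pow(j, -1)) (Function('c')(j) = Mul(Add(0, -14), Pow(Add(j, j), -1)) = Mul(-14, Pow(Mul(2, j), -1)) = Mul(-14, Mul(Rational(1, 2), Pow(j, -1))) = Mul(-7, Pow(j, -1)))
Pow(Add(X, Function('c')(Function('z')(6))), -1) = Pow(Add(-78, Mul(-7, Pow(Add(-4, 6), -1))), -1) = Pow(Add(-78, Mul(-7, Pow(2, -1))), -1) = Pow(Add(-78, Mul(-7, Rational(1, 2))), -1) = Pow(Add(-78, Rational(-7, 2)), -1) = Pow(Rational(-163, 2), -1) = Rational(-2, 163)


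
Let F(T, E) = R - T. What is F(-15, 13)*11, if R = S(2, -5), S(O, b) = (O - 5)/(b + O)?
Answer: 176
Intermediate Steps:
S(O, b) = (-5 + O)/(O + b)
R = 1 (R = (-5 + 2)/(2 - 5) = -3/(-3) = -⅓*(-3) = 1)
F(T, E) = 1 - T
F(-15, 13)*11 = (1 - 1*(-15))*11 = (1 + 15)*11 = 16*11 = 176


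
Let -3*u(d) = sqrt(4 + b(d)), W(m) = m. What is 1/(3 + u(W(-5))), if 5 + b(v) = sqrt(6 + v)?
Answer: 1/3 ≈ 0.33333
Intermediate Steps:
b(v) = -5 + sqrt(6 + v)
u(d) = -sqrt(-1 + sqrt(6 + d))/3 (u(d) = -sqrt(4 + (-5 + sqrt(6 + d)))/3 = -sqrt(-1 + sqrt(6 + d))/3)
1/(3 + u(W(-5))) = 1/(3 - sqrt(-1 + sqrt(6 - 5))/3) = 1/(3 - sqrt(-1 + sqrt(1))/3) = 1/(3 - sqrt(-1 + 1)/3) = 1/(3 - sqrt(0)/3) = 1/(3 - 1/3*0) = 1/(3 + 0) = 1/3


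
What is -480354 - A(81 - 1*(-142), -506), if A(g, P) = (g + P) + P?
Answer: -479565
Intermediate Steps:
A(g, P) = g + 2*P (A(g, P) = (P + g) + P = g + 2*P)
-480354 - A(81 - 1*(-142), -506) = -480354 - ((81 - 1*(-142)) + 2*(-506)) = -480354 - ((81 + 142) - 1012) = -480354 - (223 - 1012) = -480354 - 1*(-789) = -480354 + 789 = -479565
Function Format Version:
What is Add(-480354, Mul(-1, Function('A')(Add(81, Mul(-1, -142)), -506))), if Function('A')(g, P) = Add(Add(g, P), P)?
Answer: -479565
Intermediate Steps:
Function('A')(g, P) = Add(g, Mul(2, P)) (Function('A')(g, P) = Add(Add(P, g), P) = Add(g, Mul(2, P)))
Add(-480354, Mul(-1, Function('A')(Add(81, Mul(-1, -142)), -506))) = Add(-480354, Mul(-1, Add(Add(81, Mul(-1, -142)), Mul(2, -506)))) = Add(-480354, Mul(-1, Add(Add(81, 142), -1012))) = Add(-480354, Mul(-1, Add(223, -1012))) = Add(-480354, Mul(-1, -789)) = Add(-480354, 789) = -479565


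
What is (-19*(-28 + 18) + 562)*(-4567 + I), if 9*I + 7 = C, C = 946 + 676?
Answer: -29694976/9 ≈ -3.2994e+6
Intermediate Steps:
C = 1622
I = 1615/9 (I = -7/9 + (⅑)*1622 = -7/9 + 1622/9 = 1615/9 ≈ 179.44)
(-19*(-28 + 18) + 562)*(-4567 + I) = (-19*(-28 + 18) + 562)*(-4567 + 1615/9) = (-19*(-10) + 562)*(-39488/9) = (190 + 562)*(-39488/9) = 752*(-39488/9) = -29694976/9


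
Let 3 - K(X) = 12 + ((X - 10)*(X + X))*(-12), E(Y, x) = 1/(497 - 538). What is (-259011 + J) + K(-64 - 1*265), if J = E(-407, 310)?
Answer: 99126683/41 ≈ 2.4177e+6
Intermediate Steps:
E(Y, x) = -1/41 (E(Y, x) = 1/(-41) = -1/41)
J = -1/41 ≈ -0.024390
K(X) = -9 + 24*X*(-10 + X) (K(X) = 3 - (12 + ((X - 10)*(X + X))*(-12)) = 3 - (12 + ((-10 + X)*(2*X))*(-12)) = 3 - (12 + (2*X*(-10 + X))*(-12)) = 3 - (12 - 24*X*(-10 + X)) = 3 + (-12 + 24*X*(-10 + X)) = -9 + 24*X*(-10 + X))
(-259011 + J) + K(-64 - 1*265) = (-259011 - 1/41) + (-9 - 240*(-64 - 1*265) + 24*(-64 - 1*265)²) = -10619452/41 + (-9 - 240*(-64 - 265) + 24*(-64 - 265)²) = -10619452/41 + (-9 - 240*(-329) + 24*(-329)²) = -10619452/41 + (-9 + 78960 + 24*108241) = -10619452/41 + (-9 + 78960 + 2597784) = -10619452/41 + 2676735 = 99126683/41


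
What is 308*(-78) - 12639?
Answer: -36663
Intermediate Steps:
308*(-78) - 12639 = -24024 - 12639 = -36663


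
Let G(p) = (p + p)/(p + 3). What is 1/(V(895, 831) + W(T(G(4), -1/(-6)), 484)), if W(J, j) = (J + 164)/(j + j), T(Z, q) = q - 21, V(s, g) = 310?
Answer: 5808/1801339 ≈ 0.0032243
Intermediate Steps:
G(p) = 2*p/(3 + p) (G(p) = (2*p)/(3 + p) = 2*p/(3 + p))
T(Z, q) = -21 + q
W(J, j) = (164 + J)/(2*j) (W(J, j) = (164 + J)/((2*j)) = (164 + J)*(1/(2*j)) = (164 + J)/(2*j))
1/(V(895, 831) + W(T(G(4), -1/(-6)), 484)) = 1/(310 + (1/2)*(164 + (-21 - 1/(-6)))/484) = 1/(310 + (1/2)*(1/484)*(164 + (-21 - 1*(-1/6)))) = 1/(310 + (1/2)*(1/484)*(164 + (-21 + 1/6))) = 1/(310 + (1/2)*(1/484)*(164 - 125/6)) = 1/(310 + (1/2)*(1/484)*(859/6)) = 1/(310 + 859/5808) = 1/(1801339/5808) = 5808/1801339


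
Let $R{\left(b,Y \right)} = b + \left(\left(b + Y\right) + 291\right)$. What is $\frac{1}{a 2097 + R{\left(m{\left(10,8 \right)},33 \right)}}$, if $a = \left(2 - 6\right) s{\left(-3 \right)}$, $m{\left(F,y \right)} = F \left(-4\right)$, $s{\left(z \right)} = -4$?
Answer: $\frac{1}{33796} \approx 2.9589 \cdot 10^{-5}$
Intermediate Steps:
$m{\left(F,y \right)} = - 4 F$
$R{\left(b,Y \right)} = 291 + Y + 2 b$ ($R{\left(b,Y \right)} = b + \left(\left(Y + b\right) + 291\right) = b + \left(291 + Y + b\right) = 291 + Y + 2 b$)
$a = 16$ ($a = \left(2 - 6\right) \left(-4\right) = \left(-4\right) \left(-4\right) = 16$)
$\frac{1}{a 2097 + R{\left(m{\left(10,8 \right)},33 \right)}} = \frac{1}{16 \cdot 2097 + \left(291 + 33 + 2 \left(\left(-4\right) 10\right)\right)} = \frac{1}{33552 + \left(291 + 33 + 2 \left(-40\right)\right)} = \frac{1}{33552 + \left(291 + 33 - 80\right)} = \frac{1}{33552 + 244} = \frac{1}{33796}$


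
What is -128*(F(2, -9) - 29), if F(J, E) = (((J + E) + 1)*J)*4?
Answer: 9856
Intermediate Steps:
F(J, E) = 4*J*(1 + E + J) (F(J, E) = (((E + J) + 1)*J)*4 = ((1 + E + J)*J)*4 = (J*(1 + E + J))*4 = 4*J*(1 + E + J))
-128*(F(2, -9) - 29) = -128*(4*2*(1 - 9 + 2) - 29) = -128*(4*2*(-6) - 29) = -128*(-48 - 29) = -128*(-77) = 9856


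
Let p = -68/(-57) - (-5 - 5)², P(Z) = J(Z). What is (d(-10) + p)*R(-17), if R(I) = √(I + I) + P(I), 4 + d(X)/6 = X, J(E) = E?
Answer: 177140/57 - 10420*I*√34/57 ≈ 3107.7 - 1065.9*I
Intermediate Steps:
P(Z) = Z
d(X) = -24 + 6*X
R(I) = I + √2*√I (R(I) = √(I + I) + I = √(2*I) + I = √2*√I + I = I + √2*√I)
p = -5632/57 (p = -68*(-1/57) - 1*(-10)² = 68/57 - 1*100 = 68/57 - 100 = -5632/57 ≈ -98.807)
(d(-10) + p)*R(-17) = ((-24 + 6*(-10)) - 5632/57)*(-17 + √2*√(-17)) = ((-24 - 60) - 5632/57)*(-17 + √2*(I*√17)) = (-84 - 5632/57)*(-17 + I*√34) = -10420*(-17 + I*√34)/57 = 177140/57 - 10420*I*√34/57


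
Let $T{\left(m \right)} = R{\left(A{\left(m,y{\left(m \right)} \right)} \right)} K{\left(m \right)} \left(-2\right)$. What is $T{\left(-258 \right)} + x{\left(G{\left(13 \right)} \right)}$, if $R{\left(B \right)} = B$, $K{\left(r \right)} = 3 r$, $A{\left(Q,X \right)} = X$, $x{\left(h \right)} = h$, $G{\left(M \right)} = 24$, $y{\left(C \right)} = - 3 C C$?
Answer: $-309123192$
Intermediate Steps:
$y{\left(C \right)} = - 3 C^{2}$
$T{\left(m \right)} = 18 m^{3}$ ($T{\left(m \right)} = - 3 m^{2} \cdot 3 m \left(-2\right) = - 9 m^{3} \left(-2\right) = 18 m^{3}$)
$T{\left(-258 \right)} + x{\left(G{\left(13 \right)} \right)} = 18 \left(-258\right)^{3} + 24 = 18 \left(-17173512\right) + 24 = -309123216 + 24 = -309123192$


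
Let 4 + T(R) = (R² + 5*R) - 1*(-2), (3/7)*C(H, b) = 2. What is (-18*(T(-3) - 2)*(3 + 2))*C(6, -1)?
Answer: 4200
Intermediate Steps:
C(H, b) = 14/3 (C(H, b) = (7/3)*2 = 14/3)
T(R) = -2 + R² + 5*R (T(R) = -4 + ((R² + 5*R) - 1*(-2)) = -4 + ((R² + 5*R) + 2) = -4 + (2 + R² + 5*R) = -2 + R² + 5*R)
(-18*(T(-3) - 2)*(3 + 2))*C(6, -1) = -18*((-2 + (-3)² + 5*(-3)) - 2)*(3 + 2)*(14/3) = -18*((-2 + 9 - 15) - 2)*5*(14/3) = -18*(-8 - 2)*5*(14/3) = -(-180)*5*(14/3) = -18*(-50)*(14/3) = 900*(14/3) = 4200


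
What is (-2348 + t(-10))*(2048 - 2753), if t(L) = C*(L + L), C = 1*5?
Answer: 1725840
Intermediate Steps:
C = 5
t(L) = 10*L (t(L) = 5*(L + L) = 5*(2*L) = 10*L)
(-2348 + t(-10))*(2048 - 2753) = (-2348 + 10*(-10))*(2048 - 2753) = (-2348 - 100)*(-705) = -2448*(-705) = 1725840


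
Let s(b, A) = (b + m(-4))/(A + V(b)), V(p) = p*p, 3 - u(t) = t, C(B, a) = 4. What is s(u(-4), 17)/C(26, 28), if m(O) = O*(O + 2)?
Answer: 5/88 ≈ 0.056818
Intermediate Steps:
m(O) = O*(2 + O)
u(t) = 3 - t
V(p) = p²
s(b, A) = (8 + b)/(A + b²) (s(b, A) = (b - 4*(2 - 4))/(A + b²) = (b - 4*(-2))/(A + b²) = (b + 8)/(A + b²) = (8 + b)/(A + b²))
s(u(-4), 17)/C(26, 28) = ((8 + (3 - 1*(-4)))/(17 + (3 - 1*(-4))²))/4 = ((8 + (3 + 4))/(17 + (3 + 4)²))*(¼) = ((8 + 7)/(17 + 7²))*(¼) = (15/(17 + 49))*(¼) = (15/66)*(¼) = ((1/66)*15)*(¼) = (5/22)*(¼) = 5/88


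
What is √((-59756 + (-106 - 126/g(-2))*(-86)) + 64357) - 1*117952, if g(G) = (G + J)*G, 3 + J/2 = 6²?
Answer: -117952 + √872470/8 ≈ -1.1784e+5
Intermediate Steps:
J = 66 (J = -6 + 2*6² = -6 + 2*36 = -6 + 72 = 66)
g(G) = G*(66 + G) (g(G) = (G + 66)*G = (66 + G)*G = G*(66 + G))
√((-59756 + (-106 - 126/g(-2))*(-86)) + 64357) - 1*117952 = √((-59756 + (-106 - 126*(-1/(2*(66 - 2))))*(-86)) + 64357) - 1*117952 = √((-59756 + (-106 - 126/((-2*64)))*(-86)) + 64357) - 117952 = √((-59756 + (-106 - 126/(-128))*(-86)) + 64357) - 117952 = √((-59756 + (-106 - 126*(-1/128))*(-86)) + 64357) - 117952 = √((-59756 + (-106 + 63/64)*(-86)) + 64357) - 117952 = √((-59756 - 6721/64*(-86)) + 64357) - 117952 = √((-59756 + 289003/32) + 64357) - 117952 = √(-1623189/32 + 64357) - 117952 = √(436235/32) - 117952 = √872470/8 - 117952 = -117952 + √872470/8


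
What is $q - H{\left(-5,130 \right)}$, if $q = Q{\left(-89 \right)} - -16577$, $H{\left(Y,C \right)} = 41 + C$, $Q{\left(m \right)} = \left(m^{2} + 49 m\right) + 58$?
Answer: $20024$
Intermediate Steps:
$Q{\left(m \right)} = 58 + m^{2} + 49 m$
$q = 20195$ ($q = \left(58 + \left(-89\right)^{2} + 49 \left(-89\right)\right) - -16577 = \left(58 + 7921 - 4361\right) + 16577 = 3618 + 16577 = 20195$)
$q - H{\left(-5,130 \right)} = 20195 - \left(41 + 130\right) = 20195 - 171 = 20024$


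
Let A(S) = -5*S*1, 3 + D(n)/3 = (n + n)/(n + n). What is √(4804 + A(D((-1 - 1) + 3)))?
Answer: √4834 ≈ 69.527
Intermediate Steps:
D(n) = -6 (D(n) = -9 + 3*((n + n)/(n + n)) = -9 + 3*((2*n)/((2*n))) = -9 + 3*((2*n)*(1/(2*n))) = -9 + 3*1 = -9 + 3 = -6)
A(S) = -5*S
√(4804 + A(D((-1 - 1) + 3))) = √(4804 - 5*(-6)) = √(4804 + 30) = √4834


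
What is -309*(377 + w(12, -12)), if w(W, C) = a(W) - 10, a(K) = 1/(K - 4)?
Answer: -907533/8 ≈ -1.1344e+5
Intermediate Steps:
a(K) = 1/(-4 + K)
w(W, C) = -10 + 1/(-4 + W) (w(W, C) = 1/(-4 + W) - 10 = -10 + 1/(-4 + W))
-309*(377 + w(12, -12)) = -309*(377 + (41 - 10*12)/(-4 + 12)) = -309*(377 + (41 - 120)/8) = -309*(377 + (1/8)*(-79)) = -309*(377 - 79/8) = -309*2937/8 = -907533/8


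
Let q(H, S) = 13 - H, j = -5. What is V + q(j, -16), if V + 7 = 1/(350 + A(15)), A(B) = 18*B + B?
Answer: 6986/635 ≈ 11.002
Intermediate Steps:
A(B) = 19*B
V = -4444/635 (V = -7 + 1/(350 + 19*15) = -7 + 1/(350 + 285) = -7 + 1/635 = -4444/635 ≈ -6.9984)
V + q(j, -16) = -4444/635 + (13 - 1*(-5)) = -4444/635 + (13 + 5) = -4444/635 + 18 = 6986/635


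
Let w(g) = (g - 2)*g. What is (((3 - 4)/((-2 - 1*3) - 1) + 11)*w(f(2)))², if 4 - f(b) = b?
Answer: 0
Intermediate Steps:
f(b) = 4 - b
w(g) = g*(-2 + g) (w(g) = (-2 + g)*g = g*(-2 + g))
(((3 - 4)/((-2 - 1*3) - 1) + 11)*w(f(2)))² = (((3 - 4)/((-2 - 1*3) - 1) + 11)*((4 - 1*2)*(-2 + (4 - 1*2))))² = ((-1/((-2 - 3) - 1) + 11)*((4 - 2)*(-2 + (4 - 2))))² = ((-1/(-5 - 1) + 11)*(2*(-2 + 2)))² = ((-1/(-6) + 11)*(2*0))² = ((-1*(-⅙) + 11)*0)² = ((⅙ + 11)*0)² = ((67/6)*0)² = 0² = 0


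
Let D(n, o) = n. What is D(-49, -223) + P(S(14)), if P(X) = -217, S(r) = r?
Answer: -266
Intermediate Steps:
D(-49, -223) + P(S(14)) = -49 - 217 = -266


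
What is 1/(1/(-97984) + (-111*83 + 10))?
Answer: -97984/901746753 ≈ -0.00010866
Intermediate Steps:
1/(1/(-97984) + (-111*83 + 10)) = 1/(-1/97984 + (-9213 + 10)) = 1/(-1/97984 - 9203) = 1/(-901746753/97984) = -97984/901746753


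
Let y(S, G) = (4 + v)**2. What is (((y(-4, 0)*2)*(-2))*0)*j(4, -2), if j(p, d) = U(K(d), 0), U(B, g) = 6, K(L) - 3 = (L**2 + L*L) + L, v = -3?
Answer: 0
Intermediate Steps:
y(S, G) = 1 (y(S, G) = (4 - 3)**2 = 1**2 = 1)
K(L) = 3 + L + 2*L**2 (K(L) = 3 + ((L**2 + L*L) + L) = 3 + ((L**2 + L**2) + L) = 3 + (2*L**2 + L) = 3 + (L + 2*L**2) = 3 + L + 2*L**2)
j(p, d) = 6
(((y(-4, 0)*2)*(-2))*0)*j(4, -2) = (((1*2)*(-2))*0)*6 = ((2*(-2))*0)*6 = -4*0*6 = 0*6 = 0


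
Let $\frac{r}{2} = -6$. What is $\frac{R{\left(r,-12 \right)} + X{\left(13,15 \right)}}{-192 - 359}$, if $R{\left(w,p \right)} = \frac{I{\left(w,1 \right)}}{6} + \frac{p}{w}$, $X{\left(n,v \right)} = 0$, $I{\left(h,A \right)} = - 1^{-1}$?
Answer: $- \frac{5}{3306} \approx -0.0015124$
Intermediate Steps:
$I{\left(h,A \right)} = -1$ ($I{\left(h,A \right)} = \left(-1\right) 1 = -1$)
$r = -12$ ($r = 2 \left(-6\right) = -12$)
$R{\left(w,p \right)} = - \frac{1}{6} + \frac{p}{w}$
$\frac{R{\left(r,-12 \right)} + X{\left(13,15 \right)}}{-192 - 359} = \frac{\frac{-12 - -2}{-12} + 0}{-192 - 359} = \frac{- \frac{-12 + 2}{12} + 0}{-192 - 359} = \frac{\left(- \frac{1}{12}\right) \left(-10\right) + 0}{-192 - 359} = \frac{\frac{5}{6} + 0}{-551} = \frac{5}{6} \left(- \frac{1}{551}\right) = - \frac{5}{3306}$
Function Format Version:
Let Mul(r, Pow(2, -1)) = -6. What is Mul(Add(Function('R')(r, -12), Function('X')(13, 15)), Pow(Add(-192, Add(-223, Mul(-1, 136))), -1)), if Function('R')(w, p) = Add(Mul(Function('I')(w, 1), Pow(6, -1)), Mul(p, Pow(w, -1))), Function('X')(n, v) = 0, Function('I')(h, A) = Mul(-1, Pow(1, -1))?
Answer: Rational(-5, 3306) ≈ -0.0015124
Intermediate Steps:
Function('I')(h, A) = -1 (Function('I')(h, A) = Mul(-1, 1) = -1)
r = -12 (r = Mul(2, -6) = -12)
Function('R')(w, p) = Add(Rational(-1, 6), Mul(p, Pow(w, -1))) (Function('R')(w, p) = Add(Mul(-1, Pow(6, -1)), Mul(p, Pow(w, -1))) = Add(Mul(-1, Rational(1, 6)), Mul(p, Pow(w, -1))) = Add(Rational(-1, 6), Mul(p, Pow(w, -1))))
Mul(Add(Function('R')(r, -12), Function('X')(13, 15)), Pow(Add(-192, Add(-223, Mul(-1, 136))), -1)) = Mul(Add(Mul(Pow(-12, -1), Add(-12, Mul(Rational(-1, 6), -12))), 0), Pow(Add(-192, Add(-223, Mul(-1, 136))), -1)) = Mul(Add(Mul(Rational(-1, 12), Add(-12, 2)), 0), Pow(Add(-192, Add(-223, -136)), -1)) = Mul(Add(Mul(Rational(-1, 12), -10), 0), Pow(Add(-192, -359), -1)) = Mul(Add(Rational(5, 6), 0), Pow(-551, -1)) = Mul(Rational(5, 6), Rational(-1, 551)) = Rational(-5, 3306)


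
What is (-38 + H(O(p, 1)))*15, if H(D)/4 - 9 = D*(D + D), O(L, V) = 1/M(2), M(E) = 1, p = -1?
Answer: 90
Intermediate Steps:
O(L, V) = 1 (O(L, V) = 1/1 = 1)
H(D) = 36 + 8*D² (H(D) = 36 + 4*(D*(D + D)) = 36 + 4*(D*(2*D)) = 36 + 4*(2*D²) = 36 + 8*D²)
(-38 + H(O(p, 1)))*15 = (-38 + (36 + 8*1²))*15 = (-38 + (36 + 8*1))*15 = (-38 + (36 + 8))*15 = (-38 + 44)*15 = 6*15 = 90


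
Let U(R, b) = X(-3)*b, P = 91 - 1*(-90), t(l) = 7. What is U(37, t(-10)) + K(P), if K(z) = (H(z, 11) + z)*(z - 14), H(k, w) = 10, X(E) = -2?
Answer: 31883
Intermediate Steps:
P = 181 (P = 91 + 90 = 181)
U(R, b) = -2*b
K(z) = (-14 + z)*(10 + z) (K(z) = (10 + z)*(z - 14) = (10 + z)*(-14 + z) = (-14 + z)*(10 + z))
U(37, t(-10)) + K(P) = -2*7 + (-140 + 181**2 - 4*181) = -14 + (-140 + 32761 - 724) = -14 + 31897 = 31883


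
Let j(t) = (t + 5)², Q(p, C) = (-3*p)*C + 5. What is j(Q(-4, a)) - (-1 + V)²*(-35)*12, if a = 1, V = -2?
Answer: 4264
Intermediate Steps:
Q(p, C) = 5 - 3*C*p (Q(p, C) = -3*C*p + 5 = 5 - 3*C*p)
j(t) = (5 + t)²
j(Q(-4, a)) - (-1 + V)²*(-35)*12 = (5 + (5 - 3*1*(-4)))² - (-1 - 2)²*(-35)*12 = (5 + (5 + 12))² - (-3)²*(-35)*12 = (5 + 17)² - 9*(-35)*12 = 22² - (-315)*12 = 484 - 1*(-3780) = 484 + 3780 = 4264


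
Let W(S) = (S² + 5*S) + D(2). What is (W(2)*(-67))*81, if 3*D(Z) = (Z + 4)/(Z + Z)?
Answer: -157383/2 ≈ -78692.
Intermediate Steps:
D(Z) = (4 + Z)/(6*Z) (D(Z) = ((Z + 4)/(Z + Z))/3 = ((4 + Z)/((2*Z)))/3 = ((4 + Z)*(1/(2*Z)))/3 = ((4 + Z)/(2*Z))/3 = (4 + Z)/(6*Z))
W(S) = ½ + S² + 5*S (W(S) = (S² + 5*S) + (⅙)*(4 + 2)/2 = (S² + 5*S) + (⅙)*(½)*6 = (S² + 5*S) + ½ = ½ + S² + 5*S)
(W(2)*(-67))*81 = ((½ + 2² + 5*2)*(-67))*81 = ((½ + 4 + 10)*(-67))*81 = ((29/2)*(-67))*81 = -1943/2*81 = -157383/2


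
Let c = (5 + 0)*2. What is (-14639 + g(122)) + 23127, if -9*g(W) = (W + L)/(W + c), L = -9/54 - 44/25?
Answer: 1512543589/178200 ≈ 8487.9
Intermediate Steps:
c = 10 (c = 5*2 = 10)
L = -289/150 (L = -9*1/54 - 44*1/25 = -⅙ - 44/25 = -289/150 ≈ -1.9267)
g(W) = -(-289/150 + W)/(9*(10 + W)) (g(W) = -(W - 289/150)/(9*(W + 10)) = -(-289/150 + W)/(9*(10 + W)))
(-14639 + g(122)) + 23127 = (-14639 + (289 - 150*122)/(1350*(10 + 122))) + 23127 = (-14639 + (1/1350)*(289 - 18300)/132) + 23127 = (-14639 + (1/1350)*(1/132)*(-18011)) + 23127 = (-14639 - 18011/178200) + 23127 = -2608687811/178200 + 23127 = 1512543589/178200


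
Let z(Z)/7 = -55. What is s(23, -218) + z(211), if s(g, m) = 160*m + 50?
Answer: -35215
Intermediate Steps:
s(g, m) = 50 + 160*m
z(Z) = -385 (z(Z) = 7*(-55) = -385)
s(23, -218) + z(211) = (50 + 160*(-218)) - 385 = (50 - 34880) - 385 = -34830 - 385 = -35215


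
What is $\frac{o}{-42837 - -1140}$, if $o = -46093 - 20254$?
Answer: $\frac{66347}{41697} \approx 1.5912$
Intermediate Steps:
$o = -66347$
$\frac{o}{-42837 - -1140} = - \frac{66347}{-42837 - -1140} = - \frac{66347}{-42837 + 1140} = - \frac{66347}{-41697} = \left(-66347\right) \left(- \frac{1}{41697}\right) = \frac{66347}{41697}$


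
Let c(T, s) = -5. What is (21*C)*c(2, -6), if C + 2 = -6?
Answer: 840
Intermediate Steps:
C = -8 (C = -2 - 6 = -8)
(21*C)*c(2, -6) = (21*(-8))*(-5) = -168*(-5) = 840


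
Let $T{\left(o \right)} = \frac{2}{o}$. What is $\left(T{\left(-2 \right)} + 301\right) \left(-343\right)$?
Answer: $-102900$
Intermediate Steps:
$\left(T{\left(-2 \right)} + 301\right) \left(-343\right) = \left(\frac{2}{-2} + 301\right) \left(-343\right) = \left(2 \left(- \frac{1}{2}\right) + 301\right) \left(-343\right) = \left(-1 + 301\right) \left(-343\right) = 300 \left(-343\right) = -102900$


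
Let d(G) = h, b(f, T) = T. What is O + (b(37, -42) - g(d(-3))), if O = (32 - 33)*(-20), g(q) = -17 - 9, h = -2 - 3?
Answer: 4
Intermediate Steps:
h = -5
d(G) = -5
g(q) = -26
O = 20 (O = -1*(-20) = 20)
O + (b(37, -42) - g(d(-3))) = 20 + (-42 - 1*(-26)) = 20 + (-42 + 26) = 20 - 16 = 4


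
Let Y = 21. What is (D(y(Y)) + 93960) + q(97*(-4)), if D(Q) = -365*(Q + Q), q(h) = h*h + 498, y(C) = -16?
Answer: 256682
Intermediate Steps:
q(h) = 498 + h² (q(h) = h² + 498 = 498 + h²)
D(Q) = -730*Q
(D(y(Y)) + 93960) + q(97*(-4)) = (-730*(-16) + 93960) + (498 + (97*(-4))²) = (11680 + 93960) + (498 + (-388)²) = 105640 + (498 + 150544) = 105640 + 151042 = 256682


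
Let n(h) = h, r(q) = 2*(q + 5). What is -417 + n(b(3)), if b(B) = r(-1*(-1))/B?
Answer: -413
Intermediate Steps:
r(q) = 10 + 2*q (r(q) = 2*(5 + q) = 10 + 2*q)
b(B) = 12/B (b(B) = (10 + 2*(-1*(-1)))/B = (10 + 2*1)/B = (10 + 2)/B = 12/B)
-417 + n(b(3)) = -417 + 12/3 = -417 + 12*(⅓) = -417 + 4 = -413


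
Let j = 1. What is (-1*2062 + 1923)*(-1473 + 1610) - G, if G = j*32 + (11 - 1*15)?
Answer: -19071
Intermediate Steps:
G = 28 (G = 1*32 + (11 - 1*15) = 32 + (11 - 15) = 32 - 4 = 28)
(-1*2062 + 1923)*(-1473 + 1610) - G = (-1*2062 + 1923)*(-1473 + 1610) - 1*28 = (-2062 + 1923)*137 - 28 = -139*137 - 28 = -19043 - 28 = -19071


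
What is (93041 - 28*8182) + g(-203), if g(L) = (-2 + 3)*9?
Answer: -136046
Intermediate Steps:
g(L) = 9 (g(L) = 1*9 = 9)
(93041 - 28*8182) + g(-203) = (93041 - 28*8182) + 9 = (93041 - 229096) + 9 = -136055 + 9 = -136046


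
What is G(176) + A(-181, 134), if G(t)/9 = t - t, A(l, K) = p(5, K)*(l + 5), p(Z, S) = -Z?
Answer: 880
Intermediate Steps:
A(l, K) = -25 - 5*l (A(l, K) = (-1*5)*(l + 5) = -5*(5 + l) = -25 - 5*l)
G(t) = 0 (G(t) = 9*(t - t) = 9*0 = 0)
G(176) + A(-181, 134) = 0 + (-25 - 5*(-181)) = 0 + (-25 + 905) = 0 + 880 = 880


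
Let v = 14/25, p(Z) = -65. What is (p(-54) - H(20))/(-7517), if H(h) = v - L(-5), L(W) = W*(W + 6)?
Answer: 1764/187925 ≈ 0.0093867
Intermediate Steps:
L(W) = W*(6 + W)
v = 14/25 (v = 14*(1/25) = 14/25 ≈ 0.56000)
H(h) = 139/25 (H(h) = 14/25 - (-5)*(6 - 5) = 14/25 - (-5) = 14/25 - 1*(-5) = 14/25 + 5 = 139/25)
(p(-54) - H(20))/(-7517) = (-65 - 1*139/25)/(-7517) = (-65 - 139/25)*(-1/7517) = -1764/25*(-1/7517) = 1764/187925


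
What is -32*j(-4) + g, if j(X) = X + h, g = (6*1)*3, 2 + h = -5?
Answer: 370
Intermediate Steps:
h = -7 (h = -2 - 5 = -7)
g = 18 (g = 6*3 = 18)
j(X) = -7 + X (j(X) = X - 7 = -7 + X)
-32*j(-4) + g = -32*(-7 - 4) + 18 = -32*(-11) + 18 = 352 + 18 = 370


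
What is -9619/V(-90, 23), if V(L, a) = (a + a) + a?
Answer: -9619/69 ≈ -139.41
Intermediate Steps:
V(L, a) = 3*a (V(L, a) = 2*a + a = 3*a)
-9619/V(-90, 23) = -9619/(3*23) = -9619/69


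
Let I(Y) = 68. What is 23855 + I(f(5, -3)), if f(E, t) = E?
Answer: 23923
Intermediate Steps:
23855 + I(f(5, -3)) = 23855 + 68 = 23923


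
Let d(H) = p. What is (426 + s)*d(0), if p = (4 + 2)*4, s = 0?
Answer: 10224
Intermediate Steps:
p = 24 (p = 6*4 = 24)
d(H) = 24
(426 + s)*d(0) = (426 + 0)*24 = 426*24 = 10224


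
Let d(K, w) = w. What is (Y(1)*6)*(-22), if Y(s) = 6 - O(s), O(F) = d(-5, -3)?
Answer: -1188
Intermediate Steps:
O(F) = -3
Y(s) = 9 (Y(s) = 6 - 1*(-3) = 6 + 3 = 9)
(Y(1)*6)*(-22) = (9*6)*(-22) = 54*(-22) = -1188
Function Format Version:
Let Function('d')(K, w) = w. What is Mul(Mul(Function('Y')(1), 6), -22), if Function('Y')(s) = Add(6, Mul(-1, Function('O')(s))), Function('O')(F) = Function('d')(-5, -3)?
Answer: -1188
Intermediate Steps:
Function('O')(F) = -3
Function('Y')(s) = 9 (Function('Y')(s) = Add(6, Mul(-1, -3)) = Add(6, 3) = 9)
Mul(Mul(Function('Y')(1), 6), -22) = Mul(Mul(9, 6), -22) = Mul(54, -22) = -1188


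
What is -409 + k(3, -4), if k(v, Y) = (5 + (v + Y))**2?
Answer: -393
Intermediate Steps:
k(v, Y) = (5 + Y + v)**2 (k(v, Y) = (5 + (Y + v))**2 = (5 + Y + v)**2)
-409 + k(3, -4) = -409 + (5 - 4 + 3)**2 = -409 + 4**2 = -409 + 16 = -393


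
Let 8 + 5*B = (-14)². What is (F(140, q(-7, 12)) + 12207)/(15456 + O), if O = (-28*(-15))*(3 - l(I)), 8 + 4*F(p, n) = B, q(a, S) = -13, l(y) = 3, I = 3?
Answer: 3817/4830 ≈ 0.79027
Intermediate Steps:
B = 188/5 (B = -8/5 + (⅕)*(-14)² = -8/5 + (⅕)*196 = -8/5 + 196/5 = 188/5 ≈ 37.600)
F(p, n) = 37/5 (F(p, n) = -2 + (¼)*(188/5) = -2 + 47/5 = 37/5)
O = 0 (O = (-28*(-15))*(3 - 1*3) = 420*(3 - 3) = 420*0 = 0)
(F(140, q(-7, 12)) + 12207)/(15456 + O) = (37/5 + 12207)/(15456 + 0) = (61072/5)/15456 = (61072/5)*(1/15456) = 3817/4830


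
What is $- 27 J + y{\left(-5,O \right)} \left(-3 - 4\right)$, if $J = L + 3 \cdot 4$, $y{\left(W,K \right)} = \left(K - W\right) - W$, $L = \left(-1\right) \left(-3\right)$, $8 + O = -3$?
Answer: $-398$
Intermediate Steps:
$O = -11$ ($O = -8 - 3 = -11$)
$L = 3$
$y{\left(W,K \right)} = K - 2 W$
$J = 15$ ($J = 3 + 3 \cdot 4 = 3 + 12 = 15$)
$- 27 J + y{\left(-5,O \right)} \left(-3 - 4\right) = \left(-27\right) 15 + \left(-11 - -10\right) \left(-3 - 4\right) = -405 + \left(-11 + 10\right) \left(-7\right) = -405 - -7 = -405 + 7 = -398$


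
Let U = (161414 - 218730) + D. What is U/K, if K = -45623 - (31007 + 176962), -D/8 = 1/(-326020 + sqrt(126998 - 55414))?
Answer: 190376829189053/842313505624596 - sqrt(4474)/842313505624596 ≈ 0.22602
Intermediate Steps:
D = -8/(-326020 + 4*sqrt(4474)) (D = -8/(-326020 + sqrt(126998 - 55414)) = -8/(-326020 + sqrt(71584)) = -8/(-326020 + 4*sqrt(4474)) ≈ 2.4559e-5)
K = -253592 (K = -45623 - 1*207969 = -45623 - 207969 = -253592)
U = -380753658378106/6643060551 + 2*sqrt(4474)/6643060551 (U = (161414 - 218730) + (163010/6643060551 + 2*sqrt(4474)/6643060551) = -57316 + (163010/6643060551 + 2*sqrt(4474)/6643060551) = -380753658378106/6643060551 + 2*sqrt(4474)/6643060551 ≈ -57316.)
U/K = (-380753658378106/6643060551 + 2*sqrt(4474)/6643060551)/(-253592) = (-380753658378106/6643060551 + 2*sqrt(4474)/6643060551)*(-1/253592) = 190376829189053/842313505624596 - sqrt(4474)/842313505624596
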